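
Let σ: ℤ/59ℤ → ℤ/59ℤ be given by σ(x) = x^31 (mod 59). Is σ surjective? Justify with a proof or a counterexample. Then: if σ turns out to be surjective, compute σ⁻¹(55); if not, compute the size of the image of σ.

2

Since 59 is prime, the nonzero elements of ℤ/59ℤ form a cyclic group of order 58.
As gcd(31, 58) = 1, raising to the 31st power is a bijection on this group: if a^31 ≡ b^31 then (ab^{−1})^31 = 1, and the only element of order dividing gcd(31, 58) = 1 is 1, so a = b.
With σ(0) = 0 this makes σ injective on all of ℤ/59ℤ, hence bijective (finite equal-size domain and codomain). In particular σ is surjective.
Since σ is surjective, we find the preimage of 55. The inverse of x ↦ x^31 on (ℤ/59ℤ)^× is x ↦ x^15, because 31·15 = 465 = 8·58 + 1 ≡ 1 (mod 58) and x^{58} = 1 for x ≠ 0 (Fermat). So σ⁻¹(55) = 55^15 mod 59.
Repeated squaring mod 59: 55^1 ≡ 55, 55^2 ≡ 55² = 3025 ≡ 16, 55^4 ≡ 16² = 256 ≡ 20, 55^8 ≡ 20² = 400 ≡ 46. Since 15 = 8 + 4 + 2 + 1, 55^15 ≡ 46·20·16·55: 46·20 = 920 ≡ 35, then 35·16 = 560 ≡ 29, then 29·55 = 1595 ≡ 2. So 55^15 ≡ 2 (mod 59).
Hence σ⁻¹(55) = 2.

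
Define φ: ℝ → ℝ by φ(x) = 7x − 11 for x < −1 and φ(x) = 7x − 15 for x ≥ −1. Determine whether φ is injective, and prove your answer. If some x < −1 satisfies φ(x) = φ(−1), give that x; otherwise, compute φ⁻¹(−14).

-11/7

Both pieces are strictly increasing (slopes 7 and 7), so each is injective on its own interval.
The left piece maps (−∞, −1) onto (−∞, −18); the right piece maps [−1, ∞) onto [−22, ∞).
These images overlap. In particular φ(−1) = −22 (right piece), and solving 7x − 11 = −22 on the left piece gives x = −11/7 < −1.
So φ(−11/7) = φ(−1) with −11/7 ≠ −1, and φ is not injective. This x = −11/7 is the requested value below −1.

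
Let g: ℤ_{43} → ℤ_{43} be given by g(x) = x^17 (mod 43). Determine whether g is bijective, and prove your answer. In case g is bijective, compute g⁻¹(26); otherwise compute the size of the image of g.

Since 43 is prime, the nonzero elements of ℤ_{43} form a cyclic group of order 42.
As gcd(17, 42) = 1, raising to the 17th power is a bijection on this group: if u^17 ≡ v^17 then (uv^{−1})^17 = 1, and the only element of order dividing gcd(17, 42) = 1 is 1, so u = v.
With g(0) = 0 this makes g injective on all of ℤ_{43}, hence bijective (finite equal-size domain and codomain). In particular g is bijective.
Since g is bijective, we find the preimage of 26. The inverse of x ↦ x^17 on (ℤ_{43})^× is x ↦ x^5, because 17·5 = 85 = 2·42 + 1 ≡ 1 (mod 42) and x^{42} = 1 for x ≠ 0 (Fermat). So g⁻¹(26) = 26^5 mod 43.
Repeated squaring mod 43: 26^1 ≡ 26, 26^2 ≡ 26² = 676 ≡ 31, 26^4 ≡ 31² = 961 ≡ 15. Since 5 = 4 + 1, 26^5 ≡ 15·26: 15·26 = 390 ≡ 3. So 26^5 ≡ 3 (mod 43).
Hence g⁻¹(26) = 3.

3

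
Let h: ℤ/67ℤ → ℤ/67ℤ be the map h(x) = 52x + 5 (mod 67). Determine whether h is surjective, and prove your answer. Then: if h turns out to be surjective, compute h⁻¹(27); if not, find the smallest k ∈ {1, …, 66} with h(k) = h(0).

Recall that h is surjective if every y in the codomain equals h(x) for some x in the domain.
Since gcd(52, 67) = 1, 52 is invertible modulo 67. Euclid's algorithm: 67 = 1·52 + 15, 52 = 3·15 + 7, 15 = 2·7 + 1; back-substituting gives 1 = 58·52 − 45·67, so 52⁻¹ ≡ 58 (mod 67).
Then y ↦ 58(y − 5) is a two-sided inverse to h, so every y ∈ ℤ/67ℤ has a preimage.
Hence h is surjective.
Since h is surjective, we find h⁻¹(27): we need 52x ≡ 27 − 5 ≡ 22 (mod 67). Using 52⁻¹ = 58: x ≡ 58·22 = 1276 = 19·67 + 3, so x = 3.
Check: h(3) = 52·3 + 5 = 161 = 2·67 + 27 ≡ 27 (mod 67).

3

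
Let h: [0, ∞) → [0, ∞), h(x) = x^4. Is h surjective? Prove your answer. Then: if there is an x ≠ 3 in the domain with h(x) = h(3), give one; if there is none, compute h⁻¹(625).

For any y ∈ [0, ∞), x = y^{1/4} ∈ [0, ∞) gives h(x) = y, so h is surjective.
Since x ↦ x^4 is strictly increasing on [0, ∞), it is injective there, so no x ≠ 3 in the domain has h(x) = h(3). We therefore compute h⁻¹(625) = 625^{1/4} = 5 (indeed 5^4 = 625).

5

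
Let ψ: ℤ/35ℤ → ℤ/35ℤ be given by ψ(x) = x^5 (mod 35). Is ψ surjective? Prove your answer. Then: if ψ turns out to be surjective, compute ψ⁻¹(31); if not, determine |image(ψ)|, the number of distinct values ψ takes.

26

Computing x^5 mod 35 for each x (by repeated squaring, reducing mod 35 at every step), the values ψ(0), ψ(1), …, ψ(34) are: 0, 1, 32, 33, 9, 10, 6, 7, 8, 4, 5, 16, 17, 13, 14, 15, 11, 12, 23, 24, 20, 21, 22, 18, 19, 30, 31, 27, 28, 29, 25, 26, 2, 3, 34.
Every element of ℤ/35ℤ appears exactly once in this list, so ψ is a bijection, and in particular surjective.
Since ψ is surjective, we read off the preimage of 31 from the same table: ψ(26) = 31, so ψ⁻¹(31) = 26.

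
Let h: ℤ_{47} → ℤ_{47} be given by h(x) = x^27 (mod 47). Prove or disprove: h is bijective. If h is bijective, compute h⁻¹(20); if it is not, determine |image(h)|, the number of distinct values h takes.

41

Since 47 is prime, the nonzero elements of ℤ_{47} form a cyclic group of order 46.
As gcd(27, 46) = 1, raising to the 27th power is a bijection on this group: if a^27 ≡ b^27 then (ab^{−1})^27 = 1, and the only element of order dividing gcd(27, 46) = 1 is 1, so a = b.
With h(0) = 0 this makes h injective on all of ℤ_{47}, hence bijective (finite equal-size domain and codomain). In particular h is bijective.
Since h is bijective, we find the preimage of 20. The inverse of x ↦ x^27 on (ℤ_{47})^× is x ↦ x^29, because 27·29 = 783 = 17·46 + 1 ≡ 1 (mod 46) and x^{46} = 1 for x ≠ 0 (Fermat). So h⁻¹(20) = 20^29 mod 47.
Repeated squaring mod 47: 20^1 ≡ 20, 20^2 ≡ 20² = 400 ≡ 24, 20^4 ≡ 24² = 576 ≡ 12, 20^8 ≡ 12² = 144 ≡ 3, 20^16 ≡ 3² = 9. Since 29 = 16 + 8 + 4 + 1, 20^29 ≡ 9·3·12·20: 9·3 = 27, then 27·12 = 324 ≡ 42, then 42·20 = 840 ≡ 41. So 20^29 ≡ 41 (mod 47).
Hence h⁻¹(20) = 41.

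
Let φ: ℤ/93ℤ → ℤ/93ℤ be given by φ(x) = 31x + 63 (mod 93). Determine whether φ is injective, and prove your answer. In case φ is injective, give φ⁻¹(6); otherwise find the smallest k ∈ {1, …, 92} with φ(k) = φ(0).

3

By definition, φ is injective when φ(u) = φ(v) forces u = v.
We have gcd(31, 93) = 31 > 1. Taking u = 0 and v = 3: φ(0) = 63 and φ(3) = 31·3 + 63 = 156 ≡ 63 (mod 93).
So φ(0) = φ(3) while 0 ≠ 3, hence φ is not injective.
Since φ is not injective, we find the least positive k with φ(k) = φ(0): this means 31k ≡ 0 (mod 93), i.e. 93 ∣ 31k. Since gcd(31, 93) = 31, dividing through by 31 this holds exactly when 3 ∣ k.
The smallest positive such k is 3.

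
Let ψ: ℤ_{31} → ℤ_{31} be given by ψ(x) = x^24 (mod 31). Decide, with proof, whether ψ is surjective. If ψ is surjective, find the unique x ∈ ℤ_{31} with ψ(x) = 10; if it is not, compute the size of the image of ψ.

6

ψ(1) = 1^24 = 1.
ψ(5): Repeated squaring mod 31: 5^1 ≡ 5, 5^2 ≡ 5² = 25, 5^4 ≡ 25² = 625 ≡ 5, 5^8 ≡ 5² = 25, 5^16 ≡ 25² = 625 ≡ 5. Since 24 = 16 + 8, 5^24 ≡ 5·25: 5·25 = 125 ≡ 1. So 5^24 ≡ 1 (mod 31).
So ψ(1) = ψ(5) = 1 while 1 ≠ 5, hence ψ is not injective.
A non-injective map from the 31-element set ℤ_{31} to itself takes at most 30 distinct values, so it cannot be surjective. Thus ψ is not surjective.
Since ψ is not surjective, we determine |image(ψ)|. Computing x^24 mod 31 for each x (by repeated squaring, reducing mod 31 at every step), the values ψ(0), ψ(1), …, ψ(30) are: 0, 1, 16, 2, 8, 1, 1, 8, 4, 4, 16, 8, 16, 2, 4, 2, 2, 4, 2, 16, 8, 16, 4, 4, 8, 1, 1, 8, 2, 16, 1.
The distinct values are {0, 1, 2, 4, 8, 16}; there are 6 of them.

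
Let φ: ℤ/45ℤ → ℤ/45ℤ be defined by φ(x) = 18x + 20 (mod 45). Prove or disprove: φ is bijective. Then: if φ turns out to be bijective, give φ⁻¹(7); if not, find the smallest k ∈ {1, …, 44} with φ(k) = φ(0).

5

We have gcd(18, 45) = 9 > 1. Taking s = 0 and t = 5: φ(0) = 20 and φ(5) = 18·5 + 20 = 110 ≡ 20 (mod 45).
So φ(0) = φ(5) while 0 ≠ 5, so φ is not injective, hence not bijective.
Since φ is not bijective, we find the least positive k with φ(k) = φ(0): this means 18k ≡ 0 (mod 45), i.e. 45 ∣ 18k. Since gcd(18, 45) = 9, dividing through by 9 this holds exactly when 5 ∣ 2k, and as gcd(2, 5) = 1, exactly when 5 ∣ k.
The smallest positive such k is 5.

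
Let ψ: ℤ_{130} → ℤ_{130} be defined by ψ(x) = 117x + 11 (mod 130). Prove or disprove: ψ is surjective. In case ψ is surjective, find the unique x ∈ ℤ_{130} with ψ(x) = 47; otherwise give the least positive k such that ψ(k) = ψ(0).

Recall: surjectivity means every element of the codomain has a preimage under ψ.
Since gcd(117, 130) = 13, we have 117x ≡ 0 (mod 13) for all x, so ψ(x) ≡ 11 (mod 13).
But 0 ≢ 11 (mod 13), so 0 ∈ ℤ_{130} has no preimage. Thus ψ is not surjective.
Since ψ is not surjective, we find the least positive k with ψ(k) = ψ(0): this means 117k ≡ 0 (mod 130), i.e. 130 ∣ 117k. Since gcd(117, 130) = 13, dividing through by 13 this holds exactly when 10 ∣ 9k, and as gcd(9, 10) = 1, exactly when 10 ∣ k.
The smallest positive such k is 10.

10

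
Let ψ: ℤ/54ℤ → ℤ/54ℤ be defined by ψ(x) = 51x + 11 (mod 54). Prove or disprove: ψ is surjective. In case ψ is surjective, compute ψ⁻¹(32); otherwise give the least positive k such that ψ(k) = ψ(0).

Since gcd(51, 54) = 3, we have 51x ≡ 0 (mod 3) for all x, so ψ(x) ≡ 2 (mod 3).
But 0 ≢ 2 (mod 3), so 0 ∈ ℤ/54ℤ has no preimage. So ψ is not surjective.
Since ψ is not surjective, we find the least positive k with ψ(k) = ψ(0): this means 51k ≡ 0 (mod 54), i.e. 54 ∣ 51k. Since gcd(51, 54) = 3, dividing through by 3 this holds exactly when 18 ∣ 17k, and as gcd(17, 18) = 1, exactly when 18 ∣ k.
The smallest positive such k is 18.

18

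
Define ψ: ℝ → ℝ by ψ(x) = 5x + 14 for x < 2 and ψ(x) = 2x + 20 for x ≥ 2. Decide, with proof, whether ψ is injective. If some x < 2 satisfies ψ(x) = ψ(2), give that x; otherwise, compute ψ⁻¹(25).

5/2

Both pieces are strictly increasing (slopes 5 and 2), so each is injective on its own interval.
The left piece maps (−∞, 2) onto (−∞, 24); the right piece maps [2, ∞) onto [24, ∞).
These images are disjoint, so no value is attained by both pieces. So ψ is injective.
Because the two images are disjoint, no x < 2 has ψ(x) = ψ(2), so we compute ψ⁻¹(25): 25 lies in [24, ∞), so solve 2x + 20 = 25: x = (25 − 20)/2 = 5/2.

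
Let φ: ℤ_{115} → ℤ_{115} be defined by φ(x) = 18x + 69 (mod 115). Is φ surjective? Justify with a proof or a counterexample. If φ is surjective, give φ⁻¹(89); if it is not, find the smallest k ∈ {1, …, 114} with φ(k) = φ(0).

65

Since gcd(18, 115) = 1, 18 is invertible modulo 115. Euclid's algorithm: 115 = 6·18 + 7, 18 = 2·7 + 4, 7 = 1·4 + 3, 4 = 1·3 + 1; back-substituting gives 1 = 32·18 − 5·115, so 18⁻¹ ≡ 32 (mod 115).
Then y ↦ 32(y − 69) is a two-sided inverse to φ, so every y ∈ ℤ_{115} has a preimage.
So φ is surjective.
Since φ is surjective, we compute φ⁻¹(89): solve 18x + 69 ≡ 89 (mod 115), i.e. 18x ≡ 20 (mod 115).
Multiplying by 18⁻¹ = 32 gives x ≡ 32·20 = 640 = 5·115 + 65 ≡ 65 (mod 115).
Check: φ(65) = 18·65 + 69 = 1239 = 10·115 + 89 ≡ 89 (mod 115).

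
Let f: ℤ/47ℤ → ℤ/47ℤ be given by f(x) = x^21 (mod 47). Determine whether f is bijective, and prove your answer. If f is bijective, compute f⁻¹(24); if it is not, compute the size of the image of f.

Since 47 is prime, the nonzero elements of ℤ/47ℤ form a cyclic group of order 46.
As gcd(21, 46) = 1, raising to the 21st power is a bijection on this group: if a^21 ≡ b^21 then (ab^{−1})^21 = 1, and the only element of order dividing gcd(21, 46) = 1 is 1, so a = b.
With f(0) = 0 this makes f injective on all of ℤ/47ℤ, hence bijective (finite equal-size domain and codomain). In particular f is bijective.
Since f is bijective, we find the preimage of 24. The inverse of x ↦ x^21 on (ℤ/47ℤ)^× is x ↦ x^11, because 21·11 = 231 = 5·46 + 1 ≡ 1 (mod 46) and x^{46} = 1 for x ≠ 0 (Fermat). So f⁻¹(24) = 24^11 mod 47.
Repeated squaring mod 47: 24^1 ≡ 24, 24^2 ≡ 24² = 576 ≡ 12, 24^4 ≡ 12² = 144 ≡ 3, 24^8 ≡ 3² = 9. Since 11 = 8 + 2 + 1, 24^11 ≡ 9·12·24: 9·12 = 108 ≡ 14, then 14·24 = 336 ≡ 7. So 24^11 ≡ 7 (mod 47).
Hence f⁻¹(24) = 7.

7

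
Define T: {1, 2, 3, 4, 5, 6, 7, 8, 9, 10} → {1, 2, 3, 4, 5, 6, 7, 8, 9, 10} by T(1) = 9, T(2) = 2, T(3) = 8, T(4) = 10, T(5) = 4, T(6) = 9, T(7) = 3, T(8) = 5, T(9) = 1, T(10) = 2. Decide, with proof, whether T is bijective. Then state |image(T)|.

T(1) = 9 = T(6) with 1 ≠ 6, so T is not injective, hence not bijective.
The image of T is {1, 2, 3, 4, 5, 8, 9, 10}, which has 8 elements.

8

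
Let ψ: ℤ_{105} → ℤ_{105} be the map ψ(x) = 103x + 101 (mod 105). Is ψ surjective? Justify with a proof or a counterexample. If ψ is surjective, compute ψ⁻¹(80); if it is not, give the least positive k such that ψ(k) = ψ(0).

Recall: ψ is surjective if every y in the codomain equals ψ(x) for some x in the domain.
Since gcd(103, 105) = 1, 103 is invertible modulo 105. Euclid's algorithm: 105 = 1·103 + 2, 103 = 51·2 + 1; back-substituting gives 1 = 52·103 − 51·105, so 103⁻¹ ≡ 52 (mod 105).
Then y ↦ 52(y − 101) is a two-sided inverse to ψ, so every y ∈ ℤ_{105} has a preimage.
So ψ is surjective.
Since ψ is surjective, we compute ψ⁻¹(80): solve 103x + 101 ≡ 80 (mod 105), i.e. 103x ≡ 84 (mod 105).
Multiplying by 103⁻¹ = 52 gives x ≡ 52·84 = 4368 = 41·105 + 63 ≡ 63 (mod 105).
Check: ψ(63) = 103·63 + 101 = 6590 = 62·105 + 80 ≡ 80 (mod 105).

63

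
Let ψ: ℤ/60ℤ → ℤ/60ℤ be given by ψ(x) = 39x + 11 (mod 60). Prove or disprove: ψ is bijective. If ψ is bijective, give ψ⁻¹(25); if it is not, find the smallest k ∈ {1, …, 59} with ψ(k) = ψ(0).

20

We have gcd(39, 60) = 3 > 1. Taking x_1 = 0 and x_2 = 20: ψ(0) = 11 and ψ(20) = 39·20 + 11 = 791 ≡ 11 (mod 60).
So ψ(0) = ψ(20) while 0 ≠ 20, therefore ψ is not injective, hence not bijective.
Since ψ is not bijective, we find the least positive k with ψ(k) = ψ(0): this means 39k ≡ 0 (mod 60), i.e. 60 ∣ 39k. Since gcd(39, 60) = 3, dividing through by 3 this holds exactly when 20 ∣ 13k, and as gcd(13, 20) = 1, exactly when 20 ∣ k.
The smallest positive such k is 20.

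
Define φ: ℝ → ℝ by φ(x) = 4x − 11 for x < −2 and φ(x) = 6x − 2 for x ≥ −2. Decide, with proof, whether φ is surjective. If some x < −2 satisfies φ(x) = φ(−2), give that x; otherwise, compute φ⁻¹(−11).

-3/2

Both pieces are strictly increasing (slopes 4 and 6), so each is injective on its own interval.
The left piece maps (−∞, −2) onto (−∞, −19); the right piece maps [−2, ∞) onto [−14, ∞).
The union (−∞, −19) ∪ [−14, ∞) omits the interval between −19 and −14; in particular −19 has no preimage. So φ is not surjective.
Because the two images are disjoint, no x < −2 has φ(x) = φ(−2), so we compute φ⁻¹(−11): −11 lies in [−14, ∞), so solve 6x − 2 = −11: x = (−11 + 2)/6 = −3/2.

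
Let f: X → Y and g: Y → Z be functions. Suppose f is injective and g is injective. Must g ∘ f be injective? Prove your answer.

Suppose (g ∘ f)(s) = (g ∘ f)(t), i.e. g(f(s)) = g(f(t)).
Since g is injective, f(s) = f(t). Since f is injective, s = t. So g ∘ f is injective.

injective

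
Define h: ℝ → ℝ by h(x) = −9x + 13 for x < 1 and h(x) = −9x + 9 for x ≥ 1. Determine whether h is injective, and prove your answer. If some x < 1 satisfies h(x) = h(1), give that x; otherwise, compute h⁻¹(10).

1/3

Both pieces are strictly decreasing (slopes −9 and −9), so each is injective on its own interval.
The left piece maps (−∞, 1) onto (4, ∞); the right piece maps [1, ∞) onto (−∞, 0].
These images are disjoint, so no value is attained by both pieces. Therefore h is injective.
Because the two images are disjoint, no x < 1 has h(x) = h(1), so we compute h⁻¹(10): 10 lies in (4, ∞), so solve −9x + 13 = 10: x = (10 − 13)/(−9) = 1/3.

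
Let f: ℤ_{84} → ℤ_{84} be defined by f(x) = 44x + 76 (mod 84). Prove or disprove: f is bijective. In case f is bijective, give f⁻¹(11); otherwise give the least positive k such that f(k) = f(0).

Recall: injectivity means: for all s, t in the domain, f(s) = f(t) implies s = t.
We have gcd(44, 84) = 4 > 1. Taking s = 0 and t = 21: f(0) = 76 and f(21) = 44·21 + 76 = 1000 ≡ 76 (mod 84).
So f(0) = f(21) while 0 ≠ 21, therefore f is not injective, hence not bijective.
Since f is not bijective, we find the least positive k with f(k) = f(0): this means 44k ≡ 0 (mod 84), i.e. 84 ∣ 44k. Since gcd(44, 84) = 4, dividing through by 4 this holds exactly when 21 ∣ 11k, and as gcd(11, 21) = 1, exactly when 21 ∣ k.
The smallest positive such k is 21.

21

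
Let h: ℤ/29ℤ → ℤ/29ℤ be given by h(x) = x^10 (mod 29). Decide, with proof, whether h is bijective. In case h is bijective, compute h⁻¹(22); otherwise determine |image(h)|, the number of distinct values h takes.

15

h(14): Repeated squaring mod 29: 14^1 ≡ 14, 14^2 ≡ 14² = 196 ≡ 22, 14^4 ≡ 22² = 484 ≡ 20, 14^8 ≡ 20² = 400 ≡ 23. Since 10 = 8 + 2, 14^10 ≡ 23·22: 23·22 = 506 ≡ 13. So 14^10 ≡ 13 (mod 29).
h(15): Repeated squaring mod 29: 15^1 ≡ 15, 15^2 ≡ 15² = 225 ≡ 22, 15^4 ≡ 22² = 484 ≡ 20, 15^8 ≡ 20² = 400 ≡ 23. Since 10 = 8 + 2, 15^10 ≡ 23·22: 23·22 = 506 ≡ 13. So 15^10 ≡ 13 (mod 29).
So h(14) = h(15) = 13 while 14 ≠ 15, thus h is not injective, hence not bijective.
Since h is not bijective, we determine |image(h)|. Computing x^10 mod 29 for each x (by repeated squaring, reducing mod 29 at every step), the values h(0), h(1), …, h(28) are: 0, 1, 9, 5, 23, 20, 16, 24, 4, 25, 6, 22, 28, 7, 13, 13, 7, 28, 22, 6, 25, 4, 24, 16, 20, 23, 5, 9, 1.
The distinct values are {0, 1, 4, 5, 6, 7, 9, 13, 16, 20, 22, 23, 24, 25, 28}; there are 15 of them.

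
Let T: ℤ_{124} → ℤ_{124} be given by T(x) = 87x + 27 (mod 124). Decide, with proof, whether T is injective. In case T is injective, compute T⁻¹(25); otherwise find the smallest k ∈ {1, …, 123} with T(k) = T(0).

114

If T(x_1) = T(x_2), then 87x_1 ≡ 87x_2 (mod 124). Because gcd(87, 124) = 1, we may cancel 87 to get x_1 ≡ x_2 (mod 124).
Thus T is injective.
We now compute 87⁻¹ mod 124 explicitly. Euclid's algorithm: 124 = 1·87 + 37, 87 = 2·37 + 13, 37 = 2·13 + 11, 13 = 1·11 + 2, 11 = 5·2 + 1; back-substituting gives 1 = 67·87 − 47·124, so 87⁻¹ ≡ 67 (mod 124).
Since T is injective, we find T⁻¹(25): we need 87x ≡ 25 − 27 ≡ 122 (mod 124). Using 87⁻¹ = 67: x ≡ 67·122 = 8174 = 65·124 + 114, so x = 114.
Check: T(114) = 87·114 + 27 = 9945 = 80·124 + 25 ≡ 25 (mod 124).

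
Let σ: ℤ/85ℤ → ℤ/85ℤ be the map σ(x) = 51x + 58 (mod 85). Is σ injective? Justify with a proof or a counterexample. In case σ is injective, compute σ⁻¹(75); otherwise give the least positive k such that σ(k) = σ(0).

5

Recall: injectivity means: for all s, t in the domain, σ(s) = σ(t) implies s = t.
We have gcd(51, 85) = 17 > 1. Taking s = 0 and t = 5: σ(0) = 58 and σ(5) = 51·5 + 58 = 313 ≡ 58 (mod 85).
So σ(0) = σ(5) while 0 ≠ 5, hence σ is not injective.
Since σ is not injective, we find the least positive k with σ(k) = σ(0): this means 51k ≡ 0 (mod 85), i.e. 85 ∣ 51k. Since gcd(51, 85) = 17, dividing through by 17 this holds exactly when 5 ∣ 3k, and as gcd(3, 5) = 1, exactly when 5 ∣ k.
The smallest positive such k is 5.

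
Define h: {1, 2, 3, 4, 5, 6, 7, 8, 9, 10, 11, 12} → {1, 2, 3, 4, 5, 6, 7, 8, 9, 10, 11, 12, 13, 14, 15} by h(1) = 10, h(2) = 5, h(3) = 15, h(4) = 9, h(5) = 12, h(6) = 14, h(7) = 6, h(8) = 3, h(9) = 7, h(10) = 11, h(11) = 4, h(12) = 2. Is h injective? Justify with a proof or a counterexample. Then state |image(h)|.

12

The values h(1), …, h(12) are 10, 5, 15, 9, 12, 14, 6, 3, 7, 11, 4, 2 — all distinct.
So h(x_1) = h(x_2) only when x_1 = x_2, and h is injective.
The image of h is {2, 3, 4, 5, 6, 7, 9, 10, 11, 12, 14, 15}, which has 12 elements.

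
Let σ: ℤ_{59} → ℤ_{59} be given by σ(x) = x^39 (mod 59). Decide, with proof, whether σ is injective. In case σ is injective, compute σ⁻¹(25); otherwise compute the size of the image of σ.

Since 59 is prime, the nonzero elements of ℤ_{59} form a cyclic group of order 58.
As gcd(39, 58) = 1, raising to the 39th power is a bijection on this group: if a^39 ≡ b^39 then (ab^{−1})^39 = 1, and the only element of order dividing gcd(39, 58) = 1 is 1, so a = b.
With σ(0) = 0 this makes σ injective on all of ℤ_{59}, hence bijective (finite equal-size domain and codomain). In particular σ is injective.
Since σ is injective, we find the preimage of 25. The inverse of x ↦ x^39 on (ℤ_{59})^× is x ↦ x^3, because 39·3 = 117 = 2·58 + 1 ≡ 1 (mod 58) and x^{58} = 1 for x ≠ 0 (Fermat). So σ⁻¹(25) = 25^3 mod 59.
Repeated squaring mod 59: 25^1 ≡ 25, 25^2 ≡ 25² = 625 ≡ 35. Since 3 = 2 + 1, 25^3 ≡ 35·25: 35·25 = 875 ≡ 49. So 25^3 ≡ 49 (mod 59).
Hence σ⁻¹(25) = 49.

49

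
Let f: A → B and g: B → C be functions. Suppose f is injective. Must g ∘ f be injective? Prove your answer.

No. Take A = B = C = {0, 1, 2}, f = identity (injective), and g(x) = 0 for every x.
Then (g ∘ f)(0) = 0 = (g ∘ f)(2) with 0 ≠ 2, so g ∘ f is not injective.

not injective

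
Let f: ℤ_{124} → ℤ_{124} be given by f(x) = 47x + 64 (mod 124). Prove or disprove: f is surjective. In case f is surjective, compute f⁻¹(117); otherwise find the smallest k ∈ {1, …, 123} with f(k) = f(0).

75

Since gcd(47, 124) = 1, 47 is invertible modulo 124. Euclid's algorithm: 124 = 2·47 + 30, 47 = 1·30 + 17, 30 = 1·17 + 13, 17 = 1·13 + 4, 13 = 3·4 + 1; back-substituting gives 1 = 95·47 − 36·124, so 47⁻¹ ≡ 95 (mod 124).
Then y ↦ 95(y − 64) is a two-sided inverse to f, so every y ∈ ℤ_{124} has a preimage.
Thus f is surjective.
Since f is surjective, we find f⁻¹(117): we need 47x ≡ 117 − 64 ≡ 53 (mod 124). Using 47⁻¹ = 95: x ≡ 95·53 = 5035 = 40·124 + 75, so x = 75.
Check: f(75) = 47·75 + 64 = 3589 = 28·124 + 117 ≡ 117 (mod 124).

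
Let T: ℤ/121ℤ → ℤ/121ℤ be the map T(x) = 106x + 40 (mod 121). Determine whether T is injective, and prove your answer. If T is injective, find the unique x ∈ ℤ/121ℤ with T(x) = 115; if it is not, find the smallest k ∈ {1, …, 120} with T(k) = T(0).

116

Suppose T(u) = T(v) in ℤ/121ℤ. Then 106u + 40 ≡ 106v + 40 (mod 121), so 106(u − v) ≡ 0 (mod 121).
Since gcd(106, 121) = 1, 106 is invertible modulo 121, so u − v ≡ 0 (mod 121), i.e. u = v.
Hence T is injective.
We now compute 106⁻¹ mod 121 explicitly. Euclid's algorithm: 121 = 1·106 + 15, 106 = 7·15 + 1; back-substituting gives 1 = 8·106 − 7·121, so 106⁻¹ ≡ 8 (mod 121).
Since T is injective, we compute T⁻¹(115): solve 106x + 40 ≡ 115 (mod 121), i.e. 106x ≡ 75 (mod 121).
Multiplying by 106⁻¹ = 8 gives x ≡ 8·75 = 600 = 4·121 + 116 ≡ 116 (mod 121).
Check: T(116) = 106·116 + 40 = 12336 = 101·121 + 115 ≡ 115 (mod 121).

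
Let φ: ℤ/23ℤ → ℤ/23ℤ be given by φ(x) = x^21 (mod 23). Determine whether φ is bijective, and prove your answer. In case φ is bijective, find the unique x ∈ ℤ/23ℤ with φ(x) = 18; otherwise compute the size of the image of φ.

Since 23 is prime, the nonzero elements of ℤ/23ℤ form a cyclic group of order 22.
As gcd(21, 22) = 1, raising to the 21st power is a bijection on this group: if s^21 ≡ t^21 then (st^{−1})^21 = 1, and the only element of order dividing gcd(21, 22) = 1 is 1, so s = t.
With φ(0) = 0 this makes φ injective on all of ℤ/23ℤ, hence bijective (finite equal-size domain and codomain). In particular φ is bijective.
Since φ is bijective, we find the preimage of 18. The inverse of x ↦ x^21 on (ℤ/23ℤ)^× is x ↦ x^21, because 21·21 = 441 = 20·22 + 1 ≡ 1 (mod 22) and x^{22} = 1 for x ≠ 0 (Fermat). So φ⁻¹(18) = 18^21 mod 23.
Repeated squaring mod 23: 18^1 ≡ 18, 18^2 ≡ 18² = 324 ≡ 2, 18^4 ≡ 2² = 4, 18^8 ≡ 4² = 16, 18^16 ≡ 16² = 256 ≡ 3. Since 21 = 16 + 4 + 1, 18^21 ≡ 3·4·18: 3·4 = 12, then 12·18 = 216 ≡ 9. So 18^21 ≡ 9 (mod 23).
Hence φ⁻¹(18) = 9.

9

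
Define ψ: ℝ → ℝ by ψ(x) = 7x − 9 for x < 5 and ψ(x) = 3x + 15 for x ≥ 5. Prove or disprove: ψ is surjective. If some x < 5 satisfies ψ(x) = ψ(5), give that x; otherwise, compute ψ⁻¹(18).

Both pieces are strictly increasing (slopes 7 and 3), so each is injective on its own interval.
The left piece maps (−∞, 5) onto (−∞, 26); the right piece maps [5, ∞) onto [30, ∞).
The union (−∞, 26) ∪ [30, ∞) omits the interval between 26 and 30; in particular 26 has no preimage. So ψ is not surjective.
Because the two images are disjoint, no x < 5 has ψ(x) = ψ(5), so we compute ψ⁻¹(18): 18 lies in (−∞, 26), so solve 7x − 9 = 18: x = (18 + 9)/7 = 27/7.

27/7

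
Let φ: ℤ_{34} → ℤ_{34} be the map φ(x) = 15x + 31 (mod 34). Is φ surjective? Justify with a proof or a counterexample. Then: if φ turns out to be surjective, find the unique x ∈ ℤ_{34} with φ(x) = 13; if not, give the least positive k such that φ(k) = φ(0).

26

Since gcd(15, 34) = 1, 15 is invertible modulo 34. Euclid's algorithm: 34 = 2·15 + 4, 15 = 3·4 + 3, 4 = 1·3 + 1; back-substituting gives 1 = 25·15 − 11·34, so 15⁻¹ ≡ 25 (mod 34).
Then y ↦ 25(y − 31) is a two-sided inverse to φ, so every y ∈ ℤ_{34} has a preimage.
Thus φ is surjective.
Since φ is surjective, we compute φ⁻¹(13): solve 15x + 31 ≡ 13 (mod 34), i.e. 15x ≡ 16 (mod 34).
Multiplying by 15⁻¹ = 25 gives x ≡ 25·16 = 400 = 11·34 + 26 ≡ 26 (mod 34).
Check: φ(26) = 15·26 + 31 = 421 = 12·34 + 13 ≡ 13 (mod 34).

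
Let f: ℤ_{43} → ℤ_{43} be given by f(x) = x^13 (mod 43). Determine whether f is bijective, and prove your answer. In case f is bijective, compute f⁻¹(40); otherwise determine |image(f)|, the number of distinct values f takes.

31

Since 43 is prime, the nonzero elements of ℤ_{43} form a cyclic group of order 42.
As gcd(13, 42) = 1, raising to the 13th power is a bijection on this group: if a^13 ≡ b^13 then (ab^{−1})^13 = 1, and the only element of order dividing gcd(13, 42) = 1 is 1, so a = b.
With f(0) = 0 this makes f injective on all of ℤ_{43}, hence bijective (finite equal-size domain and codomain). In particular f is bijective.
Since f is bijective, we find the preimage of 40. The inverse of x ↦ x^13 on (ℤ_{43})^× is x ↦ x^13, because 13·13 = 169 = 4·42 + 1 ≡ 1 (mod 42) and x^{42} = 1 for x ≠ 0 (Fermat). So f⁻¹(40) = 40^13 mod 43.
Repeated squaring mod 43: 40^1 ≡ 40, 40^2 ≡ 40² = 1600 ≡ 9, 40^4 ≡ 9² = 81 ≡ 38, 40^8 ≡ 38² = 1444 ≡ 25. Since 13 = 8 + 4 + 1, 40^13 ≡ 25·38·40: 25·38 = 950 ≡ 4, then 4·40 = 160 ≡ 31. So 40^13 ≡ 31 (mod 43).
Hence f⁻¹(40) = 31.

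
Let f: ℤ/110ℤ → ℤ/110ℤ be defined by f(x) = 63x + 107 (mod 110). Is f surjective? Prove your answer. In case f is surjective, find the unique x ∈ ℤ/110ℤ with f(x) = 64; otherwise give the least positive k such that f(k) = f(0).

29

Since gcd(63, 110) = 1, 63 is invertible modulo 110. Euclid's algorithm: 110 = 1·63 + 47, 63 = 1·47 + 16, 47 = 2·16 + 15, 16 = 1·15 + 1; back-substituting gives 1 = 7·63 − 4·110, so 63⁻¹ ≡ 7 (mod 110).
Then y ↦ 7(y − 107) is a two-sided inverse to f, so every y ∈ ℤ/110ℤ has a preimage.
So f is surjective.
Since f is surjective, we compute f⁻¹(64): solve 63x + 107 ≡ 64 (mod 110), i.e. 63x ≡ 67 (mod 110).
Multiplying by 63⁻¹ = 7 gives x ≡ 7·67 = 469 = 4·110 + 29 ≡ 29 (mod 110).
Check: f(29) = 63·29 + 107 = 1934 = 17·110 + 64 ≡ 64 (mod 110).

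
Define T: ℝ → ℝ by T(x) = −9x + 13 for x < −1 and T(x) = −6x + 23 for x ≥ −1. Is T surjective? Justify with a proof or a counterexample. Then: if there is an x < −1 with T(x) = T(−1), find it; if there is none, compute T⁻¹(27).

-16/9

Both pieces are strictly decreasing (slopes −9 and −6), so each is injective on its own interval.
The left piece maps (−∞, −1) onto (22, ∞); the right piece maps [−1, ∞) onto (−∞, 29].
The union (22, ∞) ∪ (−∞, 29] covers ℝ, so T is surjective.
For the follow-up: the images overlap, so an x < −1 with T(x) = T(−1) exists. T(−1) = 29; solving −9x + 13 = 29 for x < −1 gives x = (29 − 13)/(−9) = −16/9.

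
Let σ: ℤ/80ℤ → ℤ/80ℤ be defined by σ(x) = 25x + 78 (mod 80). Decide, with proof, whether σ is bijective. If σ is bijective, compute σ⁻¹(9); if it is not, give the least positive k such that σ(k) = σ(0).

We have gcd(25, 80) = 5 > 1. Taking x_1 = 0 and x_2 = 16: σ(0) = 78 and σ(16) = 25·16 + 78 = 478 ≡ 78 (mod 80).
So σ(0) = σ(16) while 0 ≠ 16, therefore σ is not injective, hence not bijective.
Since σ is not bijective, we find the least positive k with σ(k) = σ(0): this means 25k ≡ 0 (mod 80), i.e. 80 ∣ 25k. Since gcd(25, 80) = 5, dividing through by 5 this holds exactly when 16 ∣ 5k, and as gcd(5, 16) = 1, exactly when 16 ∣ k.
The smallest positive such k is 16.

16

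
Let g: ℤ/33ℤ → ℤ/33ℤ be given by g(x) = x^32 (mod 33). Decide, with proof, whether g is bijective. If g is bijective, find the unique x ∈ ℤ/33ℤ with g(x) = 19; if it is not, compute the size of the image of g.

12

g(4): Repeated squaring mod 33: 4^1 ≡ 4, 4^2 ≡ 4² = 16, 4^4 ≡ 16² = 256 ≡ 25, 4^8 ≡ 25² = 625 ≡ 31, 4^16 ≡ 31² = 961 ≡ 4, 4^32 ≡ 4² = 16. So 4^32 ≡ 16 (mod 33).
g(7): Repeated squaring mod 33: 7^1 ≡ 7, 7^2 ≡ 7² = 49 ≡ 16, 7^4 ≡ 16² = 256 ≡ 25, 7^8 ≡ 25² = 625 ≡ 31, 7^16 ≡ 31² = 961 ≡ 4, 7^32 ≡ 4² = 16. So 7^32 ≡ 16 (mod 33).
So g(4) = g(7) = 16 while 4 ≠ 7, thus g is not injective, hence not bijective.
Since g is not bijective, we determine |image(g)|. Computing x^32 mod 33 for each x (by repeated squaring, reducing mod 33 at every step), the values g(0), g(1), …, g(32) are: 0, 1, 4, 9, 16, 25, 3, 16, 31, 15, 1, 22, 12, 4, 31, 27, 25, 25, 27, 31, 4, 12, 22, 1, 15, 31, 16, 3, 25, 16, 9, 4, 1.
The distinct values are {0, 1, 3, 4, 9, 12, 15, 16, 22, 25, 27, 31}; there are 12 of them.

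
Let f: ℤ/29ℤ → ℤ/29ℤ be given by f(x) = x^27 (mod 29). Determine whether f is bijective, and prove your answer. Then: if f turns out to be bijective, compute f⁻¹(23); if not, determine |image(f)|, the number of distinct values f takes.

Since 29 is prime, the nonzero elements of ℤ/29ℤ form a cyclic group of order 28.
As gcd(27, 28) = 1, raising to the 27th power is a bijection on this group: if s^27 ≡ t^27 then (st^{−1})^27 = 1, and the only element of order dividing gcd(27, 28) = 1 is 1, so s = t.
With f(0) = 0 this makes f injective on all of ℤ/29ℤ, hence bijective (finite equal-size domain and codomain). In particular f is bijective.
Since f is bijective, we find the preimage of 23. The inverse of x ↦ x^27 on (ℤ/29ℤ)^× is x ↦ x^27, because 27·27 = 729 = 26·28 + 1 ≡ 1 (mod 28) and x^{28} = 1 for x ≠ 0 (Fermat). So f⁻¹(23) = 23^27 mod 29.
Repeated squaring mod 29: 23^1 ≡ 23, 23^2 ≡ 23² = 529 ≡ 7, 23^4 ≡ 7² = 49 ≡ 20, 23^8 ≡ 20² = 400 ≡ 23, 23^16 ≡ 23² = 529 ≡ 7. Since 27 = 16 + 8 + 2 + 1, 23^27 ≡ 7·23·7·23: 7·23 = 161 ≡ 16, then 16·7 = 112 ≡ 25, then 25·23 = 575 ≡ 24. So 23^27 ≡ 24 (mod 29).
Hence f⁻¹(23) = 24.

24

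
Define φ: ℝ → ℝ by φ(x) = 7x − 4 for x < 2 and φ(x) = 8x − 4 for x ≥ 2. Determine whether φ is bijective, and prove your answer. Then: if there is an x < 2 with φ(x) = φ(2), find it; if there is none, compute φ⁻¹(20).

Both pieces are strictly increasing (slopes 7 and 8), so each is injective on its own interval.
The left piece maps (−∞, 2) onto (−∞, 10); the right piece maps [2, ∞) onto [12, ∞).
The images leave a gap (10 has no preimage), so φ is not surjective, hence not bijective.
Because the two images are disjoint, no x < 2 has φ(x) = φ(2), so we compute φ⁻¹(20): 20 lies in [12, ∞), so solve 8x − 4 = 20: x = (20 + 4)/8 = 3.

3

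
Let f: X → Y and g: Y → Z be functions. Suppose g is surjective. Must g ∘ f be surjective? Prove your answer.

No. Take X = {0}, Y = Z = {0, 1, 2, 3}, f(0) = 0, and g = identity (surjective).
Then (g ∘ f)(0) = 0, and 3 ∈ Z has no preimage under g ∘ f, so g ∘ f is not surjective.

not surjective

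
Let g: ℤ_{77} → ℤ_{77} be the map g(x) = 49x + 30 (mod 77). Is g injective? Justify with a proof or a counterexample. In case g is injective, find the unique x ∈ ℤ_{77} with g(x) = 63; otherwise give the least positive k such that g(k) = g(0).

We have gcd(49, 77) = 7 > 1. Taking u = 0 and v = 11: g(0) = 30 and g(11) = 49·11 + 30 = 569 ≡ 30 (mod 77).
So g(0) = g(11) while 0 ≠ 11, hence g is not injective.
Since g is not injective, we find the least positive k with g(k) = g(0): this means 49k ≡ 0 (mod 77), i.e. 77 ∣ 49k. Since gcd(49, 77) = 7, dividing through by 7 this holds exactly when 11 ∣ 7k, and as gcd(7, 11) = 1, exactly when 11 ∣ k.
The smallest positive such k is 11.

11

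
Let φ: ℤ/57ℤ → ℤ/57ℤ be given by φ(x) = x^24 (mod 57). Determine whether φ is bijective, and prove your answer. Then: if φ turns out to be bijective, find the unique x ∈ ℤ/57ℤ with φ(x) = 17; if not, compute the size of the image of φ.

φ(2): Repeated squaring mod 57: 2^1 ≡ 2, 2^2 ≡ 2² = 4, 2^4 ≡ 4² = 16, 2^8 ≡ 16² = 256 ≡ 28, 2^16 ≡ 28² = 784 ≡ 43. Since 24 = 16 + 8, 2^24 ≡ 43·28: 43·28 = 1204 ≡ 7. So 2^24 ≡ 7 (mod 57).
φ(5): Repeated squaring mod 57: 5^1 ≡ 5, 5^2 ≡ 5² = 25, 5^4 ≡ 25² = 625 ≡ 55, 5^8 ≡ 55² = 3025 ≡ 4, 5^16 ≡ 4² = 16. Since 24 = 16 + 8, 5^24 ≡ 16·4: 16·4 = 64 ≡ 7. So 5^24 ≡ 7 (mod 57).
So φ(2) = φ(5) = 7 while 2 ≠ 5, hence φ is not injective, hence not bijective.
Since φ is not bijective, we determine |image(φ)|. Computing x^24 mod 57 for each x (by repeated squaring, reducing mod 57 at every step), the values φ(0), φ(1), …, φ(56) are: 0, 1, 7, 45, 49, 7, 30, 1, 1, 30, 49, 1, 39, 49, 7, 30, 7, 7, 39, 19, 1, 45, 7, 49, 45, 49, 1, 39, 49, 49, 39, 1, 49, 45, 49, 7, 45, 1, 19, 39, 7, 7, 30, 7, 49, 39, 1, 49, 30, 1, 1, 30, 7, 49, 45, 7, 1.
The distinct values are {0, 1, 7, 19, 30, 39, 45, 49}; there are 8 of them.

8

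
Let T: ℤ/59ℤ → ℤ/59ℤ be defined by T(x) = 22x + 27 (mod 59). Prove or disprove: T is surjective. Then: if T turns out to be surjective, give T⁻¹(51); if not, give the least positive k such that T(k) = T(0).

44

Recall that T is surjective if every y in the codomain equals T(x) for some x in the domain.
Since gcd(22, 59) = 1, 22 is invertible modulo 59. Euclid's algorithm: 59 = 2·22 + 15, 22 = 1·15 + 7, 15 = 2·7 + 1; back-substituting gives 1 = 51·22 − 19·59, so 22⁻¹ ≡ 51 (mod 59).
For any y ∈ ℤ/59ℤ, x = 51(y − 27) mod 59 satisfies T(x) = 22·51(y − 27) + 27 ≡ y (since 22·51 ≡ 1 mod 59). So every y has a preimage.
Thus T is surjective.
Since T is surjective, we compute T⁻¹(51): solve 22x + 27 ≡ 51 (mod 59), i.e. 22x ≡ 24 (mod 59).
Multiplying by 22⁻¹ = 51 gives x ≡ 51·24 = 1224 = 20·59 + 44 ≡ 44 (mod 59).
Check: T(44) = 22·44 + 27 = 995 = 16·59 + 51 ≡ 51 (mod 59).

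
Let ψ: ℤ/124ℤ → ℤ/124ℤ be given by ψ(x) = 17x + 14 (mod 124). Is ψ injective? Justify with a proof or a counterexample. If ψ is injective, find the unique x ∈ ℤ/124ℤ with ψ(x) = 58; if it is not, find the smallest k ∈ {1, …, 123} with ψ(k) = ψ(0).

By definition, injectivity means: for all a, b in the domain, ψ(a) = ψ(b) implies a = b.
Suppose ψ(a) = ψ(b) in ℤ/124ℤ. Then 17a + 14 ≡ 17b + 14 (mod 124), so 17(a − b) ≡ 0 (mod 124).
Since gcd(17, 124) = 1, 17 is invertible modulo 124, therefore a − b ≡ 0 (mod 124), i.e. a = b.
Hence ψ is injective.
We now compute 17⁻¹ mod 124 explicitly. Euclid's algorithm: 124 = 7·17 + 5, 17 = 3·5 + 2, 5 = 2·2 + 1; back-substituting gives 1 = 73·17 − 10·124, so 17⁻¹ ≡ 73 (mod 124).
Since ψ is injective, we find ψ⁻¹(58): we need 17x ≡ 58 − 14 ≡ 44 (mod 124). Using 17⁻¹ = 73: x ≡ 73·44 = 3212 = 25·124 + 112, so x = 112.
Check: ψ(112) = 17·112 + 14 = 1918 = 15·124 + 58 ≡ 58 (mod 124).

112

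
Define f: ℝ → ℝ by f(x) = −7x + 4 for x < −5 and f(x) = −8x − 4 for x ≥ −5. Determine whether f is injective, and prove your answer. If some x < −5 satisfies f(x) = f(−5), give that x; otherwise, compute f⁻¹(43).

-39/7

Both pieces are strictly decreasing (slopes −7 and −8), so each is injective on its own interval.
The left piece maps (−∞, −5) onto (39, ∞); the right piece maps [−5, ∞) onto (−∞, 36].
These images are disjoint, so no value is attained by both pieces. Therefore f is injective.
Because the two images are disjoint, no x < −5 has f(x) = f(−5), so we compute f⁻¹(43): 43 lies in (39, ∞), so solve −7x + 4 = 43: x = (43 − 4)/(−7) = −39/7.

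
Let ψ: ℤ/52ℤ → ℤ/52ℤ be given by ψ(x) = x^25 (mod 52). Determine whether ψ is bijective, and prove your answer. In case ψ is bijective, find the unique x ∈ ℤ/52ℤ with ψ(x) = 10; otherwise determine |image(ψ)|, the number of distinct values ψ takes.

ψ(0) = 0^25 = 0.
ψ(26): Repeated squaring mod 52: 26^1 ≡ 26, 26^2 ≡ 26² = 676 ≡ 0, 26^4 ≡ 0² = 0, 26^8 ≡ 0² = 0, 26^16 ≡ 0² = 0. Since 25 = 16 + 8 + 1, 26^25 ≡ 0·0·26: 0·0 = 0, then 0·26 = 0. So 26^25 ≡ 0 (mod 52).
So ψ(0) = ψ(26) = 0 while 0 ≠ 26, thus ψ is not injective, hence not bijective.
Since ψ is not bijective, we determine |image(ψ)|. Computing x^25 mod 52 for each x (by repeated squaring, reducing mod 52 at every step), the values ψ(0), ψ(1), …, ψ(51) are: 0, 1, 28, 3, 4, 5, 32, 7, 8, 9, 36, 11, 12, 13, 40, 15, 16, 17, 44, 19, 20, 21, 48, 23, 24, 25, 0, 27, 28, 29, 4, 31, 32, 33, 8, 35, 36, 37, 12, 39, 40, 41, 16, 43, 44, 45, 20, 47, 48, 49, 24, 51.
The distinct values are {0, 1, 3, 4, 5, 7, 8, 9, 11, 12, 13, 15, 16, 17, 19, 20, 21, 23, 24, 25, 27, 28, 29, 31, 32, 33, 35, 36, 37, 39, 40, 41, 43, 44, 45, 47, 48, 49, 51}; there are 39 of them.

39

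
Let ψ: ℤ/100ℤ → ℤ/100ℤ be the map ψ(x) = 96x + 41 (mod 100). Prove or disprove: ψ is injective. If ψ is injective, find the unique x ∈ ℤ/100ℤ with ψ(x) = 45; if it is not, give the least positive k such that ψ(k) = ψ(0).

25

Recall: ψ is injective if ψ(a) = ψ(b) implies a = b.
We have gcd(96, 100) = 4 > 1. Taking a = 0 and b = 25: ψ(0) = 41 and ψ(25) = 96·25 + 41 = 2441 ≡ 41 (mod 100).
So ψ(0) = ψ(25) while 0 ≠ 25, so ψ is not injective.
Since ψ is not injective, we find the least positive k with ψ(k) = ψ(0): this means 96k ≡ 0 (mod 100), i.e. 100 ∣ 96k. Since gcd(96, 100) = 4, dividing through by 4 this holds exactly when 25 ∣ 24k, and as gcd(24, 25) = 1, exactly when 25 ∣ k.
The smallest positive such k is 25.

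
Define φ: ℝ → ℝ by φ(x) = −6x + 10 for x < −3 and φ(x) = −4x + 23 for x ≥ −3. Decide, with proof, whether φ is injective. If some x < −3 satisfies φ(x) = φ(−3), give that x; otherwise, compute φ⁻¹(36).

Both pieces are strictly decreasing (slopes −6 and −4), so each is injective on its own interval.
The left piece maps (−∞, −3) onto (28, ∞); the right piece maps [−3, ∞) onto (−∞, 35].
These images overlap. In particular φ(−3) = 35 (right piece), and solving −6x + 10 = 35 on the left piece gives x = −25/6 < −3.
So φ(−25/6) = φ(−3) with −25/6 ≠ −3, and φ is not injective. This x = −25/6 is the requested value below −3.

-25/6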